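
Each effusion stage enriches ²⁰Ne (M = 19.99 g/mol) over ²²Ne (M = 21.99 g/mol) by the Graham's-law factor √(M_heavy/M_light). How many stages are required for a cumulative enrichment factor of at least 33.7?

Per stage α = (21.99/19.99)^(1/2) = 1.10005^0.5, giving ln α = 0.04768.
Need α^N ≥ 33.7 ⇒ N ≥ ln(33.7) / ln α = 3.517 / 0.04768 = 73.78.
So at least 74 stages are needed.

74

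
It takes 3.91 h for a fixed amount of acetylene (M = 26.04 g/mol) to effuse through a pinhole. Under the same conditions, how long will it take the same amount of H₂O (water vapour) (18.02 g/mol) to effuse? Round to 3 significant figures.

Using Graham's law: t_H₂O/t_C₂H₂ = √(M_H₂O/M_C₂H₂) = √(18.02/26.04) = √0.6920 = 0.8319.
So the time for H₂O is 3.91 × 0.8319 = 3.25 h.

3.25 h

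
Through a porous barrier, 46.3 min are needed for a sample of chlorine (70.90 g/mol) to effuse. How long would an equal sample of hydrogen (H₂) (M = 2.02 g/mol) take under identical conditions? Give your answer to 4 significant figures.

From Graham's law, t_H₂/t_Cl₂ = √(M_H₂/M_Cl₂) = √(2.02/70.90) = √0.02849 = 0.1688.
So the time for H₂ is 46.3 × 0.1688 = 7.815 min.

7.815 min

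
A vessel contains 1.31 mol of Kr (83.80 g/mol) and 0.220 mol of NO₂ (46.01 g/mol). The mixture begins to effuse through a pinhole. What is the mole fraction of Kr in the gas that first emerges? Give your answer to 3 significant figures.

Each component's effusion rate ∝ (its partial pressure)·(1/√M) ∝ n_i/√M_i.
x_Kr(eff) = (n_Kr/√M_Kr) / (n_Kr/√M_Kr + n_NO₂/√M_NO₂)
= (1.31/√83.80) / (1.31/√83.80 + 0.220/√46.01) = 0.1431/(0.1431 + 0.03243) = 0.815.

0.815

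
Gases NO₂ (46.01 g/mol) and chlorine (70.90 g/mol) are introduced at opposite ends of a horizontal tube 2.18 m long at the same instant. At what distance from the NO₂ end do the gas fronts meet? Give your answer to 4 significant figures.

The fronts meet when d_NO₂ + d_Cl₂ = L with d_NO₂/d_Cl₂ = √(M_Cl₂/M_NO₂) (Graham's law). Here √(M_Cl₂/M_NO₂) = √(70.90/46.01) = 1.241.
With d_NO₂ + d_Cl₂ = 2.18 m, d_Cl₂ = 2.18/(1 + 1.241) = 0.9726 m.
d_NO₂ = 2.18 − 0.9726 = 1.207 m.

1.207 m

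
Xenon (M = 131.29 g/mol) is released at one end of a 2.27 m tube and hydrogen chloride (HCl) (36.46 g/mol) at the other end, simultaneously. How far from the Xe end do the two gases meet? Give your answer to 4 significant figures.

0.7834 m

In equal time, each gas travels a distance ∝ its rate ∝ 1/√M, so d_Xe/d_HCl = √(M_HCl/M_Xe) = √(36.46/131.29) = 0.5270.
With d_Xe + d_HCl = 2.27 m, d_HCl = 2.27/(1 + 0.5270) = 1.487 m.
d_Xe = 2.27 − 1.487 = 0.7834 m.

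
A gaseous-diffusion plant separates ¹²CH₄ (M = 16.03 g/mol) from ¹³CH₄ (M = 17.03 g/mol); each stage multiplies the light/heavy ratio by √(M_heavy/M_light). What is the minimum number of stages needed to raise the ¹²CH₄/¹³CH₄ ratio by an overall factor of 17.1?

Per stage α = (17.03/16.03)^(1/2) = 1.06238^0.5, giving ln α = 0.03026.
Need α^N ≥ 17.1 ⇒ N ≥ ln(17.1) / ln α = 2.839 / 0.03026 = 93.83.
So at least 94 stages are needed.

94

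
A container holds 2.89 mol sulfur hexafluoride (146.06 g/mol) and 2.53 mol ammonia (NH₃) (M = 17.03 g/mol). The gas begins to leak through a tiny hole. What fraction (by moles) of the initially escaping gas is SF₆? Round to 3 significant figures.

0.281

Effusion rate of each component ∝ n_i/√M_i (partial pressure × 1/√M).
x_SF₆(eff) = (n_SF₆/√M_SF₆) / (n_SF₆/√M_SF₆ + n_NH₃/√M_NH₃)
= (2.89/√146.06) / (2.89/√146.06 + 2.53/√17.03) = 0.2391/(0.2391 + 0.6131) = 0.281.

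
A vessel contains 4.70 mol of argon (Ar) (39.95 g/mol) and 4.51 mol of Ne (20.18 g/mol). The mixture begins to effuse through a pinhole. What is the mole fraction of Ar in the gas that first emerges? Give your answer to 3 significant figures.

0.426

Rate_i ∝ x_i/√M_i (Graham's law weighted by mole fraction), so the effusate composition follows n_i/√M_i.
Mole fraction of Ar in the effusate = (n_Ar/√M_Ar) / (n_Ar/√M_Ar + n_Ne/√M_Ne)
= (4.70/√39.95) / (4.70/√39.95 + 4.51/√20.18) = 0.7436/(0.7436 + 1.004) = 0.426.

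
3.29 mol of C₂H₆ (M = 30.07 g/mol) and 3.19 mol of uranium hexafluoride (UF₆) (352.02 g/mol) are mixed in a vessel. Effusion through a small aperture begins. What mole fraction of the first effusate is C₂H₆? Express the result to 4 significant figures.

Effusion rate of each component ∝ n_i/√M_i (partial pressure × 1/√M).
x_C₂H₆(eff) = (n_C₂H₆/√M_C₂H₆) / (n_C₂H₆/√M_C₂H₆ + n_UF₆/√M_UF₆)
= (3.29/√30.07) / (3.29/√30.07 + 3.19/√352.02) = 0.6000/(0.6000 + 0.1700) = 0.7792.

0.7792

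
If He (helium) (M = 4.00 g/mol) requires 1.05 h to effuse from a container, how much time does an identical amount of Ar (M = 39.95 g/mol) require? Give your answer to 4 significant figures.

Using Graham's law: t_Ar/t_He = √(M_Ar/M_He) = √(39.95/4.00) = √9.988 = 3.160.
So the time for Ar is 1.05 × 3.160 = 3.318 h.

3.318 h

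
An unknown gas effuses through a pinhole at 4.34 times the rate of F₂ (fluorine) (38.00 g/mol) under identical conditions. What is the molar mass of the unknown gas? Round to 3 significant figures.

2.02 g/mol

Graham's law gives rate_X/rate_F₂ = √(M_F₂/M_X).
4.34 = √(38.00/M_X)
M_X = 38.00 / 4.34² = 38.00 / 18.84 = 2.02 g/mol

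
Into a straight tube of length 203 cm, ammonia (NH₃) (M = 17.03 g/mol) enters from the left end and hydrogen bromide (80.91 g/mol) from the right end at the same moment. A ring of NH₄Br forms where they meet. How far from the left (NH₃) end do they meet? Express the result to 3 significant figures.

The fronts meet when d_NH₃ + d_HBr = L with d_NH₃/d_HBr = √(M_HBr/M_NH₃) (Graham's law). Here √(M_HBr/M_NH₃) = √(80.91/17.03) = 2.180.
With d_NH₃ + d_HBr = 203 cm, d_HBr = 203/(1 + 2.180) = 63.84 cm.
d_NH₃ = 203 − 63.84 = 139 cm.

139 cm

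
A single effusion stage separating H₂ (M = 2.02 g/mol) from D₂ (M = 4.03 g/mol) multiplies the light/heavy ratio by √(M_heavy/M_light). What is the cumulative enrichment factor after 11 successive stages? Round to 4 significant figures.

After 11 stages the ratio has grown by (√(4.03/2.02))^11 = (4.03/2.02)^(11/2).
= 1.99505^(11/2) = 44.64.

44.64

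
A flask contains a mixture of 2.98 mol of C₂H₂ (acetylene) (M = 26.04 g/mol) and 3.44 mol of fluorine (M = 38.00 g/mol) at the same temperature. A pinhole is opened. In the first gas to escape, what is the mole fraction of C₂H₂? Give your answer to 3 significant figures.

0.511

The effusion rate of species i is ∝ p_i/√M_i ∝ n_i/√M_i.
x_C₂H₂(eff) = (n_C₂H₂/√M_C₂H₂) / (n_C₂H₂/√M_C₂H₂ + n_F₂/√M_F₂)
= (2.98/√26.04) / (2.98/√26.04 + 3.44/√38.00) = 0.5840/(0.5840 + 0.5580) = 0.511.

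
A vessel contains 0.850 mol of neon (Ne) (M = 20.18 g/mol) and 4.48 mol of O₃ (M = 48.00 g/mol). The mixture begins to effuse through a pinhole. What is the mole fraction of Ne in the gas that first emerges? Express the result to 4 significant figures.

Each component's effusion rate ∝ (its partial pressure)·(1/√M) ∝ n_i/√M_i.
So x_Ne in the escaping gas = (n_Ne/√M_Ne) / Σ(n_i/√M_i)
= (0.850/√20.18) / (0.850/√20.18 + 4.48/√48.00) = 0.1892/(0.1892 + 0.6466) = 0.2264.

0.2264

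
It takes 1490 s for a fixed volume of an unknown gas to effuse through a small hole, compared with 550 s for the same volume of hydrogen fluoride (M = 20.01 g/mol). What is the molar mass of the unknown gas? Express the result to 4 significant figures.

Using Graham's law: t_X/t_HF = √(M_X/M_HF).
1490/550 = 2.709 = √(M_X/20.01)
M_X = 20.01 × 2.709² = 20.01 × 7.339 = 146.9 g/mol

146.9 g/mol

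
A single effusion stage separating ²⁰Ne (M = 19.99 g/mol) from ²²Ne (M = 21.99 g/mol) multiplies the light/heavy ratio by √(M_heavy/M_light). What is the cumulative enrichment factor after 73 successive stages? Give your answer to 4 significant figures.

32.48

Each stage multiplies the ratio by α = √(21.99/19.99), so after 73 stages the overall factor is α^73 = (21.99/19.99)^(73/2).
= 1.10005^(73/2) = 32.48.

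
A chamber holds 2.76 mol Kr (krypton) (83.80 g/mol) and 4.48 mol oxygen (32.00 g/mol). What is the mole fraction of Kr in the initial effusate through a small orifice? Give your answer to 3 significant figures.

0.276

Each component's effusion rate ∝ (its partial pressure)·(1/√M) ∝ n_i/√M_i.
So x_Kr in the escaping gas = (n_Kr/√M_Kr) / Σ(n_i/√M_i)
= (2.76/√83.80) / (2.76/√83.80 + 4.48/√32.00) = 0.3015/(0.3015 + 0.7920) = 0.276.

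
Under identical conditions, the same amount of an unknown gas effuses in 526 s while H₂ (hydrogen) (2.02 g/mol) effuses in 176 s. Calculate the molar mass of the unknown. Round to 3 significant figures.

18.0 g/mol

From Graham's law, t_X/t_H₂ = √(M_X/M_H₂).
526/176 = 2.989 = √(M_X/2.02)
M_X = 2.02 × 2.989² = 2.02 × 8.932 = 18.0 g/mol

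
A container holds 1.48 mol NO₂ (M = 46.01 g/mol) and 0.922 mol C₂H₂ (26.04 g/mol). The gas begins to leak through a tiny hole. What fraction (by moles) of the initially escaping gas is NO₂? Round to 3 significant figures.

0.547

Each component's effusion rate ∝ (its partial pressure)·(1/√M) ∝ n_i/√M_i.
Mole fraction of NO₂ in the effusate = (n_NO₂/√M_NO₂) / (n_NO₂/√M_NO₂ + n_C₂H₂/√M_C₂H₂)
= (1.48/√46.01) / (1.48/√46.01 + 0.922/√26.04) = 0.2182/(0.2182 + 0.1807) = 0.547.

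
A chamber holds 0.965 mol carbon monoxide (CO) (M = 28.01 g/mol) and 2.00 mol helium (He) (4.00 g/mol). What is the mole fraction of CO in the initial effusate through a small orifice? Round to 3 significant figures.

Effusion rate of each component ∝ n_i/√M_i (partial pressure × 1/√M).
x_CO(eff) = (n_CO/√M_CO) / (n_CO/√M_CO + n_He/√M_He)
= (0.965/√28.01) / (0.965/√28.01 + 2.00/√4.00) = 0.1823/(0.1823 + 1.000) = 0.154.

0.154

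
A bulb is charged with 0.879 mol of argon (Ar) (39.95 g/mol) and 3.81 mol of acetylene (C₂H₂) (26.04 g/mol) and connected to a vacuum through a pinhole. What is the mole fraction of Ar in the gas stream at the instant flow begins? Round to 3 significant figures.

0.157

Each component's effusion rate ∝ (its partial pressure)·(1/√M) ∝ n_i/√M_i.
Mole fraction of Ar in the effusate = (n_Ar/√M_Ar) / (n_Ar/√M_Ar + n_C₂H₂/√M_C₂H₂)
= (0.879/√39.95) / (0.879/√39.95 + 3.81/√26.04) = 0.1391/(0.1391 + 0.7466) = 0.157.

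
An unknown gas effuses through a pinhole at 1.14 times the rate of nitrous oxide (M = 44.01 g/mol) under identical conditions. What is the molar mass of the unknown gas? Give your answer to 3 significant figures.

33.9 g/mol

From Graham's law, rate_X/rate_N₂O = √(M_N₂O/M_X).
1.14 = √(44.01/M_X)
M_X = 44.01 / 1.14² = 44.01 / 1.300 = 33.9 g/mol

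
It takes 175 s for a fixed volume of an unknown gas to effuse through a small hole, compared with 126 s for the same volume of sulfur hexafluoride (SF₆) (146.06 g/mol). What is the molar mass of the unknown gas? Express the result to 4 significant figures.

281.8 g/mol

Using Graham's law: t_X/t_SF₆ = √(M_X/M_SF₆).
175/126 = 1.389 = √(M_X/146.06)
M_X = 146.06 × 1.389² = 146.06 × 1.929 = 281.8 g/mol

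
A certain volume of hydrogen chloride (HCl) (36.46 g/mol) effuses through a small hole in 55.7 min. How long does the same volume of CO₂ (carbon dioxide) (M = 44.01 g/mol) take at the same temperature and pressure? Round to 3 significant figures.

61.2 min

Using Graham's law: t_CO₂/t_HCl = √(M_CO₂/M_HCl) = √(44.01/36.46) = √1.207 = 1.099.
So the time for CO₂ is 55.7 × 1.099 = 61.2 min.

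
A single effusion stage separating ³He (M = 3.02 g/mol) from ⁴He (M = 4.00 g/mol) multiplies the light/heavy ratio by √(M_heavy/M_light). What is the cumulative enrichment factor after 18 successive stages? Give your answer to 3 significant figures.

Overall factor = α^18 with α = √(4.00/3.02), i.e. (4.00/3.02)^(18/2).
= 1.32450^9 = 12.5.

12.5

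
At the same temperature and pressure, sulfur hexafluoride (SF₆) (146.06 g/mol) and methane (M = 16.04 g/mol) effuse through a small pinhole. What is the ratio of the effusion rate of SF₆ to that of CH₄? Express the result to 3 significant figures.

0.331

Graham's law gives rate_SF₆/rate_CH₄ = √(M_CH₄/M_SF₆) = √(16.04/146.06) = √0.1098 = 0.331.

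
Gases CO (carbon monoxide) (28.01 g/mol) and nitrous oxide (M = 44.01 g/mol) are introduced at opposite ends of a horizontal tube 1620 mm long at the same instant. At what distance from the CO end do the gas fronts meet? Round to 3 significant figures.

The fronts meet when d_CO + d_N₂O = L with d_CO/d_N₂O = √(M_N₂O/M_CO) (Graham's law). Here √(M_N₂O/M_CO) = √(44.01/28.01) = 1.253.
With d_CO + d_N₂O = 1620 mm, d_N₂O = 1620/(1 + 1.253) = 718.9 mm.
d_CO = 1620 − 718.9 = 901 mm.

901 mm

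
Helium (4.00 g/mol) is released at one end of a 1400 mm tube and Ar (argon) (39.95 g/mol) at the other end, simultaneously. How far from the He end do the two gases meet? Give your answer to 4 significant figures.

The fronts meet when d_He + d_Ar = L with d_He/d_Ar = √(M_Ar/M_He) (Graham's law). Here √(M_Ar/M_He) = √(39.95/4.00) = 3.160.
With d_He + d_Ar = 1400 mm, d_Ar = 1400/(1 + 3.160) = 336.5 mm.
d_He = 1400 − 336.5 = 1063 mm.

1063 mm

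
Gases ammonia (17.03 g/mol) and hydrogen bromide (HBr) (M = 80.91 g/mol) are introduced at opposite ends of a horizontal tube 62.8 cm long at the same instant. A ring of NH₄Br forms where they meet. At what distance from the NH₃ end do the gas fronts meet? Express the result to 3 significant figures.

Distances travelled in equal time are proportional to diffusion rates, so d_NH₃/d_HBr = √(M_HBr/M_NH₃) = √(80.91/17.03) = 2.180.
With d_NH₃ + d_HBr = 62.8 cm, d_HBr = 62.8/(1 + 2.180) = 19.75 cm.
d_NH₃ = 62.8 − 19.75 = 43.0 cm.

43.0 cm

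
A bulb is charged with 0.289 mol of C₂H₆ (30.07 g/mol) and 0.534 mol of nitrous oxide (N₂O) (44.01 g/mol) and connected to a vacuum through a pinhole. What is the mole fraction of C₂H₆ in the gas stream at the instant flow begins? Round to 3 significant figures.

The effusion rate of species i is ∝ p_i/√M_i ∝ n_i/√M_i.
So x_C₂H₆ in the escaping gas = (n_C₂H₆/√M_C₂H₆) / Σ(n_i/√M_i)
= (0.289/√30.07) / (0.289/√30.07 + 0.534/√44.01) = 0.05270/(0.05270 + 0.08049) = 0.396.

0.396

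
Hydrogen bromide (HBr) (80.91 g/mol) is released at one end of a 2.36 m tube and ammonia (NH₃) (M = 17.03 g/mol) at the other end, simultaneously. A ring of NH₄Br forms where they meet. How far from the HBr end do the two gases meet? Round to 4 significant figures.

The fronts meet when d_HBr + d_NH₃ = L with d_HBr/d_NH₃ = √(M_NH₃/M_HBr) (Graham's law). Here √(M_NH₃/M_HBr) = √(17.03/80.91) = 0.4588.
With d_HBr + d_NH₃ = 2.36 m, d_NH₃ = 2.36/(1 + 0.4588) = 1.618 m.
d_HBr = 2.36 − 1.618 = 0.7422 m.

0.7422 m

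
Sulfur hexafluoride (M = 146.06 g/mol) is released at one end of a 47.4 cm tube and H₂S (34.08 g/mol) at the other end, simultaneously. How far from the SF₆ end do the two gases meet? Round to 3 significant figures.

15.4 cm

Distances travelled in equal time are proportional to diffusion rates, so d_SF₆/d_H₂S = √(M_H₂S/M_SF₆) = √(34.08/146.06) = 0.4830.
With d_SF₆ + d_H₂S = 47.4 cm, d_H₂S = 47.4/(1 + 0.4830) = 31.96 cm.
d_SF₆ = 47.4 − 31.96 = 15.4 cm.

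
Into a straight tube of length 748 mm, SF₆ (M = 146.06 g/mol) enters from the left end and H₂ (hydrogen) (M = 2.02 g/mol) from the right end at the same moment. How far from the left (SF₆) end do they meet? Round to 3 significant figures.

78.7 mm

In equal time, each gas travels a distance ∝ its rate ∝ 1/√M, so d_SF₆/d_H₂ = √(M_H₂/M_SF₆) = √(2.02/146.06) = 0.1176.
With d_SF₆ + d_H₂ = 748 mm, d_H₂ = 748/(1 + 0.1176) = 669.3 mm.
d_SF₆ = 748 − 669.3 = 78.7 mm.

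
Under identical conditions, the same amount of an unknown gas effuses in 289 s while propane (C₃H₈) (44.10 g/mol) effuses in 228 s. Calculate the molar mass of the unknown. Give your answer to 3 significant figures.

Using Graham's law: t_X/t_C₃H₈ = √(M_X/M_C₃H₈).
289/228 = 1.268 = √(M_X/44.10)
M_X = 44.10 × 1.268² = 44.10 × 1.607 = 70.9 g/mol

70.9 g/mol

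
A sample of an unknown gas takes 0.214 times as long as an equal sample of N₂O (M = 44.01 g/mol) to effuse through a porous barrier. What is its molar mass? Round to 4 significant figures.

From Graham's law, t_X/t_N₂O = √(M_X/M_N₂O).
0.214 = √(M_X/44.01)
M_X = 44.01 × 0.214² = 44.01 × 0.04580 = 2.015 g/mol

2.015 g/mol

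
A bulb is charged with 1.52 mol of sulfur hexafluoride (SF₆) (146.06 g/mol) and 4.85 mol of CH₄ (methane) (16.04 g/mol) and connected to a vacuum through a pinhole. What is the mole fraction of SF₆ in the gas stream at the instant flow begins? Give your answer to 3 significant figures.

The effusion rate of species i is ∝ p_i/√M_i ∝ n_i/√M_i.
x_SF₆(eff) = (n_SF₆/√M_SF₆) / (n_SF₆/√M_SF₆ + n_CH₄/√M_CH₄)
= (1.52/√146.06) / (1.52/√146.06 + 4.85/√16.04) = 0.1258/(0.1258 + 1.211) = 0.0941.

0.0941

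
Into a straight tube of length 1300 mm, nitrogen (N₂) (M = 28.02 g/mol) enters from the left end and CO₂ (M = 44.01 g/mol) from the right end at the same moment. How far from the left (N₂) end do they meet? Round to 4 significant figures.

723.1 mm

In equal time, each gas travels a distance ∝ its rate ∝ 1/√M, so d_N₂/d_CO₂ = √(M_CO₂/M_N₂) = √(44.01/28.02) = 1.253.
With d_N₂ + d_CO₂ = 1300 mm, d_CO₂ = 1300/(1 + 1.253) = 576.9 mm.
d_N₂ = 1300 − 576.9 = 723.1 mm.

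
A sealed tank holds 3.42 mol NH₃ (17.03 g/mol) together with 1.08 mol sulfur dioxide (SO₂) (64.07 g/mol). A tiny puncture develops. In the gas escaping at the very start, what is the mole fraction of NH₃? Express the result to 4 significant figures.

Effusion rate of each component ∝ n_i/√M_i (partial pressure × 1/√M).
Mole fraction of NH₃ in the effusate = (n_NH₃/√M_NH₃) / (n_NH₃/√M_NH₃ + n_SO₂/√M_SO₂)
= (3.42/√17.03) / (3.42/√17.03 + 1.08/√64.07) = 0.8287/(0.8287 + 0.1349) = 0.8600.

0.8600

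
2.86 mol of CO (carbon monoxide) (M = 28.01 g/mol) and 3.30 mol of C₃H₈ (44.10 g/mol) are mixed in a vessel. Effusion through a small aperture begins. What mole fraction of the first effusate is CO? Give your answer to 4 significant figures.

Rate_i ∝ x_i/√M_i (Graham's law weighted by mole fraction), so the effusate composition follows n_i/√M_i.
Mole fraction of CO in the effusate = (n_CO/√M_CO) / (n_CO/√M_CO + n_C₃H₈/√M_C₃H₈)
= (2.86/√28.01) / (2.86/√28.01 + 3.30/√44.10) = 0.5404/(0.5404 + 0.4969) = 0.5209.

0.5209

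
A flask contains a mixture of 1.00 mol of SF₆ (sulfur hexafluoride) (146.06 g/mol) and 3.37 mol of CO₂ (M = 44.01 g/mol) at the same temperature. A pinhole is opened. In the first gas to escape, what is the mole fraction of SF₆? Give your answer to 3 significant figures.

0.140

Rate_i ∝ x_i/√M_i (Graham's law weighted by mole fraction), so the effusate composition follows n_i/√M_i.
So x_SF₆ in the escaping gas = (n_SF₆/√M_SF₆) / Σ(n_i/√M_i)
= (1.00/√146.06) / (1.00/√146.06 + 3.37/√44.01) = 0.08274/(0.08274 + 0.5080) = 0.140.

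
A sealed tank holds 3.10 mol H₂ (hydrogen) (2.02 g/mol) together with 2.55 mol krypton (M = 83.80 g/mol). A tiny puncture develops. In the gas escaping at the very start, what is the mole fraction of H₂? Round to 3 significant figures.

0.887

Effusion rate of each component ∝ n_i/√M_i (partial pressure × 1/√M).
So x_H₂ in the escaping gas = (n_H₂/√M_H₂) / Σ(n_i/√M_i)
= (3.10/√2.02) / (3.10/√2.02 + 2.55/√83.80) = 2.181/(2.181 + 0.2786) = 0.887.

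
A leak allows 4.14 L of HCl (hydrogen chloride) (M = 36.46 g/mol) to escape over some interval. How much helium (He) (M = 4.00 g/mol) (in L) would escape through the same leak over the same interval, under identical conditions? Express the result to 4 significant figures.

Since effusion rate ∝ 1/√M, rate_He/rate_HCl = √(M_HCl/M_He) = √(36.46/4.00) = √9.115 = 3.019.
So the volume for He is 4.14 × 3.019 = 12.50 L.

12.50 L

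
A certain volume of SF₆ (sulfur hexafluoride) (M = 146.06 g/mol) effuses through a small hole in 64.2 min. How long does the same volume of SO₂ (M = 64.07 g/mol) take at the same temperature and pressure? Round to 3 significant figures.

42.5 min

By Graham's law, t_SO₂/t_SF₆ = √(M_SO₂/M_SF₆) = √(64.07/146.06) = √0.4387 = 0.6623.
So the time for SO₂ is 64.2 × 0.6623 = 42.5 min.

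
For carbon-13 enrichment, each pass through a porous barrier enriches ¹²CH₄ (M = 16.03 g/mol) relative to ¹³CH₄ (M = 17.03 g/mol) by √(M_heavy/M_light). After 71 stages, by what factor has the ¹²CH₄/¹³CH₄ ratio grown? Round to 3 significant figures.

8.57

Overall factor = α^71 with α = √(17.03/16.03), i.e. (17.03/16.03)^(71/2).
= 1.06238^(71/2) = 8.57.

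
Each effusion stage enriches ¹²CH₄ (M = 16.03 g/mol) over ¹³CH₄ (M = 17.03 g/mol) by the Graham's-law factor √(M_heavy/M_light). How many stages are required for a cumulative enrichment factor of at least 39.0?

With α = √(17.03/16.03) per stage, ln α = ½ ln(1.06238) = 0.03026.
Need α^N ≥ 39.0 ⇒ N ≥ ln(39.0) / ln α = 3.664 / 0.03026 = 121.08.
Minimum whole number of stages: N = 122.

122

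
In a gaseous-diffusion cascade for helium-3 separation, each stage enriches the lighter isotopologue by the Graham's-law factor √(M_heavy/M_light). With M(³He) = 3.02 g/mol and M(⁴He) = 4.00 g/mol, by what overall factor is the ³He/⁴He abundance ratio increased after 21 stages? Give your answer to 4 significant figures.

19.12

Overall factor = α^21 with α = √(4.00/3.02), i.e. (4.00/3.02)^(21/2).
= 1.32450^(21/2) = 19.12.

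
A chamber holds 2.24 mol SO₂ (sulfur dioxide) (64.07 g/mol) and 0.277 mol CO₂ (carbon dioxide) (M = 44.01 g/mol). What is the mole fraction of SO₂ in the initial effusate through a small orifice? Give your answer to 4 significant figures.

0.8702

The effusion rate of species i is ∝ p_i/√M_i ∝ n_i/√M_i.
x_SO₂(eff) = (n_SO₂/√M_SO₂) / (n_SO₂/√M_SO₂ + n_CO₂/√M_CO₂)
= (2.24/√64.07) / (2.24/√64.07 + 0.277/√44.01) = 0.2798/(0.2798 + 0.04175) = 0.8702.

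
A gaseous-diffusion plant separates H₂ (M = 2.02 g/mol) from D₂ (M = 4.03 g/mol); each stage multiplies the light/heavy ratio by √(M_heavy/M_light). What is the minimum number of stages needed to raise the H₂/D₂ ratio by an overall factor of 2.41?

Per stage α = (4.03/2.02)^(1/2) = 1.99505^0.5, giving ln α = 0.3453.
Need α^N ≥ 2.41 ⇒ N ≥ ln(2.41) / ln α = 0.8796 / 0.3453 = 2.55.
Rounding up, N = 3 stages.

3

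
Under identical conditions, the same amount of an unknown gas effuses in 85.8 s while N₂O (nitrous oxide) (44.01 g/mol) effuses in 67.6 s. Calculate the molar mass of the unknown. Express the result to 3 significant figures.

Graham's law gives t_X/t_N₂O = √(M_X/M_N₂O).
85.8/67.6 = 1.269 = √(M_X/44.01)
M_X = 44.01 × 1.269² = 44.01 × 1.611 = 70.9 g/mol

70.9 g/mol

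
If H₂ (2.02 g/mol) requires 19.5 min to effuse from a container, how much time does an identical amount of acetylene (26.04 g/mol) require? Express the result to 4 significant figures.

Using Graham's law: t_C₂H₂/t_H₂ = √(M_C₂H₂/M_H₂) = √(26.04/2.02) = √12.89 = 3.590.
So the time for C₂H₂ is 19.5 × 3.590 = 70.01 min.

70.01 min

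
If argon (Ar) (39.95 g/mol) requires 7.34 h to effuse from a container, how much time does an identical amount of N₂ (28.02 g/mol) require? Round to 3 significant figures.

Graham's law gives t_N₂/t_Ar = √(M_N₂/M_Ar) = √(28.02/39.95) = √0.7014 = 0.8375.
So the time for N₂ is 7.34 × 0.8375 = 6.15 h.

6.15 h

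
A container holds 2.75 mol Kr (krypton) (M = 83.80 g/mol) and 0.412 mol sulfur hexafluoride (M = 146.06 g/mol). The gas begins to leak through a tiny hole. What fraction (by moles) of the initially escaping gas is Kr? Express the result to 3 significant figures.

0.898

Effusion rate of each component ∝ n_i/√M_i (partial pressure × 1/√M).
So x_Kr in the escaping gas = (n_Kr/√M_Kr) / Σ(n_i/√M_i)
= (2.75/√83.80) / (2.75/√83.80 + 0.412/√146.06) = 0.3004/(0.3004 + 0.03409) = 0.898.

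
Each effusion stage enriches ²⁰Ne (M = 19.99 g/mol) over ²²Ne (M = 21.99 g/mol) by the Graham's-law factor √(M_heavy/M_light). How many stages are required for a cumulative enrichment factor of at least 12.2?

With α = √(21.99/19.99) per stage, ln α = ½ ln(1.10005) = 0.04768.
Need α^N ≥ 12.2 ⇒ N ≥ ln(12.2) / ln α = 2.501 / 0.04768 = 52.47.
Rounding up, N = 53 stages.

53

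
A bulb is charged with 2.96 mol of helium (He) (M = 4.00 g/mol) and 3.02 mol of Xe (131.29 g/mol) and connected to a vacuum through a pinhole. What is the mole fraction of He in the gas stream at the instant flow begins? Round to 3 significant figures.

The effusion rate of species i is ∝ p_i/√M_i ∝ n_i/√M_i.
Mole fraction of He in the effusate = (n_He/√M_He) / (n_He/√M_He + n_Xe/√M_Xe)
= (2.96/√4.00) / (2.96/√4.00 + 3.02/√131.29) = 1.480/(1.480 + 0.2636) = 0.849.

0.849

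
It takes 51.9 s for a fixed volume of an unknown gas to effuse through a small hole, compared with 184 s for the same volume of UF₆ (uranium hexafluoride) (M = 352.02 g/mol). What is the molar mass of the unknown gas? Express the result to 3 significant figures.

28.0 g/mol

Using Graham's law: t_X/t_UF₆ = √(M_X/M_UF₆).
51.9/184 = 0.2821 = √(M_X/352.02)
M_X = 352.02 × 0.2821² = 352.02 × 0.07956 = 28.0 g/mol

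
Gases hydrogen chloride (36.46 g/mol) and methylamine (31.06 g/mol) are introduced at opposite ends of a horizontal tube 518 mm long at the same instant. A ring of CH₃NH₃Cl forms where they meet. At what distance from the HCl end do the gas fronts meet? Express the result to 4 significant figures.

In equal time, each gas travels a distance ∝ its rate ∝ 1/√M, so d_HCl/d_CH₃NH₂ = √(M_CH₃NH₂/M_HCl) = √(31.06/36.46) = 0.9230.
With d_HCl + d_CH₃NH₂ = 518 mm, d_CH₃NH₂ = 518/(1 + 0.9230) = 269.4 mm.
d_HCl = 518 − 269.4 = 248.6 mm.

248.6 mm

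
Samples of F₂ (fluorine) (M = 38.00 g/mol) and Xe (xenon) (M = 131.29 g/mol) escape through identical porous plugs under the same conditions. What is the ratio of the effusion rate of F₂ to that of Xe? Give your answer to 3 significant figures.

1.86

Using Graham's law: rate_F₂/rate_Xe = √(M_Xe/M_F₂) = √(131.29/38.00) = √3.455 = 1.86.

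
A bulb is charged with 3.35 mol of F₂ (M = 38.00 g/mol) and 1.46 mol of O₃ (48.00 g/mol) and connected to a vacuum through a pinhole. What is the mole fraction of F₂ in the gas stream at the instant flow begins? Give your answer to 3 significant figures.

0.721

Each component's effusion rate ∝ (its partial pressure)·(1/√M) ∝ n_i/√M_i.
So x_F₂ in the escaping gas = (n_F₂/√M_F₂) / Σ(n_i/√M_i)
= (3.35/√38.00) / (3.35/√38.00 + 1.46/√48.00) = 0.5434/(0.5434 + 0.2107) = 0.721.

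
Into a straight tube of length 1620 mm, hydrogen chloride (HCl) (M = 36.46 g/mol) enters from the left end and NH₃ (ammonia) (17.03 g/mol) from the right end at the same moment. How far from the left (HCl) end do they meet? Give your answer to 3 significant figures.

Distances travelled in equal time are proportional to diffusion rates, so d_HCl/d_NH₃ = √(M_NH₃/M_HCl) = √(17.03/36.46) = 0.6834.
With d_HCl + d_NH₃ = 1620 mm, d_NH₃ = 1620/(1 + 0.6834) = 962.3 mm.
d_HCl = 1620 − 962.3 = 658 mm.

658 mm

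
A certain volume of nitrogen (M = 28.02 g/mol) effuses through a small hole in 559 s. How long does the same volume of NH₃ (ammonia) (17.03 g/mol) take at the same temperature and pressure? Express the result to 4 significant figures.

435.8 s

Since effusion rate ∝ 1/√M, t_NH₃/t_N₂ = √(M_NH₃/M_N₂) = √(17.03/28.02) = √0.6078 = 0.7796.
So the time for NH₃ is 559 × 0.7796 = 435.8 s.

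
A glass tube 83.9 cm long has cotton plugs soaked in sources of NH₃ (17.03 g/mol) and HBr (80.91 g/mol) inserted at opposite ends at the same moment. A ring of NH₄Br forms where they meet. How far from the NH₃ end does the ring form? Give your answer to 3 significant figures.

The fronts meet when d_NH₃ + d_HBr = L with d_NH₃/d_HBr = √(M_HBr/M_NH₃) (Graham's law). Here √(M_HBr/M_NH₃) = √(80.91/17.03) = 2.180.
With d_NH₃ + d_HBr = 83.9 cm, d_HBr = 83.9/(1 + 2.180) = 26.39 cm.
d_NH₃ = 83.9 − 26.39 = 57.5 cm.

57.5 cm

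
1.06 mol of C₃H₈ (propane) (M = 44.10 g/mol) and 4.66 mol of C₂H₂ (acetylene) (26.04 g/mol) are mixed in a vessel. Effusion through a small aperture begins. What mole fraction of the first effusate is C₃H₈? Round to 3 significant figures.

Effusion rate of each component ∝ n_i/√M_i (partial pressure × 1/√M).
x_C₃H₈(eff) = (n_C₃H₈/√M_C₃H₈) / (n_C₃H₈/√M_C₃H₈ + n_C₂H₂/√M_C₂H₂)
= (1.06/√44.10) / (1.06/√44.10 + 4.66/√26.04) = 0.1596/(0.1596 + 0.9132) = 0.149.

0.149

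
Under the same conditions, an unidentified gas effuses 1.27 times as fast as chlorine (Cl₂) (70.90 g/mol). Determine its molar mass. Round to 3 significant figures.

44.0 g/mol

Graham's law gives rate_X/rate_Cl₂ = √(M_Cl₂/M_X).
1.27 = √(70.90/M_X)
M_X = 70.90 / 1.27² = 70.90 / 1.613 = 44.0 g/mol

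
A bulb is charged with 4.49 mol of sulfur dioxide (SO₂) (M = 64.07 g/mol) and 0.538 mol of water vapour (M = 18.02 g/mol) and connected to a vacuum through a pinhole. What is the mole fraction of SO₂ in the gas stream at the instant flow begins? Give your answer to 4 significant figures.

0.8157

Effusion rate of each component ∝ n_i/√M_i (partial pressure × 1/√M).
So x_SO₂ in the escaping gas = (n_SO₂/√M_SO₂) / Σ(n_i/√M_i)
= (4.49/√64.07) / (4.49/√64.07 + 0.538/√18.02) = 0.5609/(0.5609 + 0.1267) = 0.8157.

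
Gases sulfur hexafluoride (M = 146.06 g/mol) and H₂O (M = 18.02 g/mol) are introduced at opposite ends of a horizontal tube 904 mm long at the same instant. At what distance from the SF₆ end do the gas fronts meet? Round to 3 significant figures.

Distances travelled in equal time are proportional to diffusion rates, so d_SF₆/d_H₂O = √(M_H₂O/M_SF₆) = √(18.02/146.06) = 0.3512.
With d_SF₆ + d_H₂O = 904 mm, d_H₂O = 904/(1 + 0.3512) = 669.0 mm.
d_SF₆ = 904 − 669.0 = 235 mm.

235 mm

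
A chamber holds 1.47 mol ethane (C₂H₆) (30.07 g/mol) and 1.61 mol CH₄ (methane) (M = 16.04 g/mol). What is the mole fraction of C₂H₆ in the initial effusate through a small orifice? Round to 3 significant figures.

Effusion rate of each component ∝ n_i/√M_i (partial pressure × 1/√M).
Mole fraction of C₂H₆ in the effusate = (n_C₂H₆/√M_C₂H₆) / (n_C₂H₆/√M_C₂H₆ + n_CH₄/√M_CH₄)
= (1.47/√30.07) / (1.47/√30.07 + 1.61/√16.04) = 0.2681/(0.2681 + 0.4020) = 0.400.

0.400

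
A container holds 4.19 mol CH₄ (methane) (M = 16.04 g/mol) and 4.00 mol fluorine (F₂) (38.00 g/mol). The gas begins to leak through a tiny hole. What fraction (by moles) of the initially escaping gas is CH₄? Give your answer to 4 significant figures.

Rate_i ∝ x_i/√M_i (Graham's law weighted by mole fraction), so the effusate composition follows n_i/√M_i.
x_CH₄(eff) = (n_CH₄/√M_CH₄) / (n_CH₄/√M_CH₄ + n_F₂/√M_F₂)
= (4.19/√16.04) / (4.19/√16.04 + 4.00/√38.00) = 1.046/(1.046 + 0.6489) = 0.6172.

0.6172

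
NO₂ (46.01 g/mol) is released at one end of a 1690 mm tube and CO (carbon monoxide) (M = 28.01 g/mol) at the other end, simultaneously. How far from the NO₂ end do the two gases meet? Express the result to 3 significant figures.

741 mm

The fronts meet when d_NO₂ + d_CO = L with d_NO₂/d_CO = √(M_CO/M_NO₂) (Graham's law). Here √(M_CO/M_NO₂) = √(28.01/46.01) = 0.7802.
With d_NO₂ + d_CO = 1690 mm, d_CO = 1690/(1 + 0.7802) = 949.3 mm.
d_NO₂ = 1690 − 949.3 = 741 mm.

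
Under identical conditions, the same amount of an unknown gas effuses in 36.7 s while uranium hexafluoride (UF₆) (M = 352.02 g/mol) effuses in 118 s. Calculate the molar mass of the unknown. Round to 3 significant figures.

34.1 g/mol

Using Graham's law: t_X/t_UF₆ = √(M_X/M_UF₆).
36.7/118 = 0.3110 = √(M_X/352.02)
M_X = 352.02 × 0.3110² = 352.02 × 0.09673 = 34.1 g/mol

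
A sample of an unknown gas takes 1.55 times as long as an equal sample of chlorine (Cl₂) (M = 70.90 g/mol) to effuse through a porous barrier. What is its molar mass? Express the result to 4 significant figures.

Using Graham's law: t_X/t_Cl₂ = √(M_X/M_Cl₂).
1.55 = √(M_X/70.90)
M_X = 70.90 × 1.55² = 70.90 × 2.403 = 170.3 g/mol

170.3 g/mol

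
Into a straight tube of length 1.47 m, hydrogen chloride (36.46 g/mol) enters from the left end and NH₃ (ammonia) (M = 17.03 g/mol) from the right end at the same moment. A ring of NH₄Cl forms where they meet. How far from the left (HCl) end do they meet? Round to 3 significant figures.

0.597 m

In equal time, each gas travels a distance ∝ its rate ∝ 1/√M, so d_HCl/d_NH₃ = √(M_NH₃/M_HCl) = √(17.03/36.46) = 0.6834.
With d_HCl + d_NH₃ = 1.47 m, d_NH₃ = 1.47/(1 + 0.6834) = 0.8732 m.
d_HCl = 1.47 − 0.8732 = 0.597 m.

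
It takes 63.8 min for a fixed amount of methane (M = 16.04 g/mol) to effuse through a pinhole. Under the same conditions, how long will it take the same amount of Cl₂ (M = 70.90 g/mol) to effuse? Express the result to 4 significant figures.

Graham's law gives t_Cl₂/t_CH₄ = √(M_Cl₂/M_CH₄) = √(70.90/16.04) = √4.420 = 2.102.
So the time for Cl₂ is 63.8 × 2.102 = 134.1 min.

134.1 min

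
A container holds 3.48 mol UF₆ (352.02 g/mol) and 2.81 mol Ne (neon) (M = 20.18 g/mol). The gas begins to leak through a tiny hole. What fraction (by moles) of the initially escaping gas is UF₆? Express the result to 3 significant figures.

Effusion rate of each component ∝ n_i/√M_i (partial pressure × 1/√M).
x_UF₆(eff) = (n_UF₆/√M_UF₆) / (n_UF₆/√M_UF₆ + n_Ne/√M_Ne)
= (3.48/√352.02) / (3.48/√352.02 + 2.81/√20.18) = 0.1855/(0.1855 + 0.6255) = 0.229.

0.229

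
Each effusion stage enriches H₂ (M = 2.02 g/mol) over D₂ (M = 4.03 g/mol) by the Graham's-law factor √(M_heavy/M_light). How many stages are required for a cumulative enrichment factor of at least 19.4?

9

With α = √(4.03/2.02) per stage, ln α = ½ ln(1.99505) = 0.3453.
Need α^N ≥ 19.4 ⇒ N ≥ ln(19.4) / ln α = 2.965 / 0.3453 = 8.59.
Minimum whole number of stages: N = 9.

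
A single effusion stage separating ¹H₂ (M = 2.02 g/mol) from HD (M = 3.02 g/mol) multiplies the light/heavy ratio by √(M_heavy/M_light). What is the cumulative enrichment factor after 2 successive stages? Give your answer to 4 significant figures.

After 2 stages the ratio has grown by (√(3.02/2.02))^2 = (3.02/2.02)^(2/2).
= 1.49505^1 = 1.495.

1.495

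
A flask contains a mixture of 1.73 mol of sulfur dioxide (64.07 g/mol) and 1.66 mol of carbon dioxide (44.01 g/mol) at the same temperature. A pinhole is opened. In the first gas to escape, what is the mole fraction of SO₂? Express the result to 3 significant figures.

The effusion rate of species i is ∝ p_i/√M_i ∝ n_i/√M_i.
Mole fraction of SO₂ in the effusate = (n_SO₂/√M_SO₂) / (n_SO₂/√M_SO₂ + n_CO₂/√M_CO₂)
= (1.73/√64.07) / (1.73/√64.07 + 1.66/√44.01) = 0.2161/(0.2161 + 0.2502) = 0.463.

0.463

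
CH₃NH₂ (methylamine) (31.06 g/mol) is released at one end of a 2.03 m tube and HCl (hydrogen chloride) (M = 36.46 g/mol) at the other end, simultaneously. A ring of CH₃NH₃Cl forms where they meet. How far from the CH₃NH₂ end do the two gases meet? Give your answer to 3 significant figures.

1.06 m

Graham's law gives d_CH₃NH₂/d_HCl = rate_CH₃NH₂/rate_HCl = √(M_HCl/M_CH₃NH₂) = √(36.46/31.06) = 1.083.
With d_CH₃NH₂ + d_HCl = 2.03 m, d_HCl = 2.03/(1 + 1.083) = 0.9743 m.
d_CH₃NH₂ = 2.03 − 0.9743 = 1.06 m.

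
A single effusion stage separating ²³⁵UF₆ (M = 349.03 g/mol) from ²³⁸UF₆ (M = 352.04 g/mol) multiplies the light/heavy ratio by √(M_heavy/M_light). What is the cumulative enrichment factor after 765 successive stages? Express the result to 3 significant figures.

Overall factor = α^765 with α = √(352.04/349.03), i.e. (352.04/349.03)^(765/2).
= 1.00862^(765/2) = 26.7.

26.7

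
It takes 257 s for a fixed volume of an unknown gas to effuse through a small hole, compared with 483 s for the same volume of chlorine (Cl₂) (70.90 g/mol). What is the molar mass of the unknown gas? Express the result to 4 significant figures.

Using Graham's law: t_X/t_Cl₂ = √(M_X/M_Cl₂).
257/483 = 0.5321 = √(M_X/70.90)
M_X = 70.90 × 0.5321² = 70.90 × 0.2831 = 20.07 g/mol

20.07 g/mol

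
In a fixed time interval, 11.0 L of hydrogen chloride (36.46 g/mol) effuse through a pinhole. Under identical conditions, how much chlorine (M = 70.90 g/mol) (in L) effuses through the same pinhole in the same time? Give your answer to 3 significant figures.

By Graham's law, rate_Cl₂/rate_HCl = √(M_HCl/M_Cl₂) = √(36.46/70.90) = √0.5142 = 0.7171.
So the volume for Cl₂ is 11.0 × 0.7171 = 7.89 L.

7.89 L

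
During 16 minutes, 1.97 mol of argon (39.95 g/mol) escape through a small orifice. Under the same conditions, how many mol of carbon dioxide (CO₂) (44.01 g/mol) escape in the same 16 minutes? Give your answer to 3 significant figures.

1.88 mol

Graham's law gives rate_CO₂/rate_Ar = √(M_Ar/M_CO₂) = √(39.95/44.01) = √0.9077 = 0.9528.
So the amount for CO₂ is 1.97 × 0.9528 = 1.88 mol.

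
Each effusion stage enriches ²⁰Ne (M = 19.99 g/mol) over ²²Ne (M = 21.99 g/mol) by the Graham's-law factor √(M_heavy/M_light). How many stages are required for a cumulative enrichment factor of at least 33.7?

74

Single-stage factor α = √(21.99/19.99), so ln α = ½ ln(1.10005) = 0.04768.
Need α^N ≥ 33.7 ⇒ N ≥ ln(33.7) / ln α = 3.517 / 0.04768 = 73.78.
Rounding up, N = 74 stages.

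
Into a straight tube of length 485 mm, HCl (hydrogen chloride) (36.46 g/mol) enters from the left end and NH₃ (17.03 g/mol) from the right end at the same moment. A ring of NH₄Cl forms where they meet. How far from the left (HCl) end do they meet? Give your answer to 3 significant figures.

In equal time, each gas travels a distance ∝ its rate ∝ 1/√M, so d_HCl/d_NH₃ = √(M_NH₃/M_HCl) = √(17.03/36.46) = 0.6834.
With d_HCl + d_NH₃ = 485 mm, d_NH₃ = 485/(1 + 0.6834) = 288.1 mm.
d_HCl = 485 − 288.1 = 197 mm.

197 mm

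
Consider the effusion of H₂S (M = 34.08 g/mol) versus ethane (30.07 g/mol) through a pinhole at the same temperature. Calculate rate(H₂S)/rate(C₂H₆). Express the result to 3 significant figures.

From Graham's law, rate_H₂S/rate_C₂H₆ = √(M_C₂H₆/M_H₂S) = √(30.07/34.08) = √0.8823 = 0.939.

0.939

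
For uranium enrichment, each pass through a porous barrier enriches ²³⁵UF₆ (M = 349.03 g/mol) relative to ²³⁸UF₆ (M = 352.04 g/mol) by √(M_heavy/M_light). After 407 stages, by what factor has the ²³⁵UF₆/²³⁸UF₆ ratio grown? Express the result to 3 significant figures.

5.74

The single-stage factor is √(M_heavy/M_light), so 407 stages give [√(352.04/349.03)]^407 = (352.04/349.03)^(407/2).
= 1.00862^(407/2) = 5.74.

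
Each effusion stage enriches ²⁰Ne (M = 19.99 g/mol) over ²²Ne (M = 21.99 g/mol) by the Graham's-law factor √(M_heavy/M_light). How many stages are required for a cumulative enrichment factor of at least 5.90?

38

With α = √(21.99/19.99) per stage, ln α = ½ ln(1.10005) = 0.04768.
Need α^N ≥ 5.90 ⇒ N ≥ ln(5.90) / ln α = 1.775 / 0.04768 = 37.23.
Rounding up, N = 38 stages.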